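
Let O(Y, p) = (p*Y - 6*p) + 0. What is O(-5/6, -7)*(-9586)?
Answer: -1375591/3 ≈ -4.5853e+5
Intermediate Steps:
O(Y, p) = -6*p + Y*p (O(Y, p) = (Y*p - 6*p) + 0 = (-6*p + Y*p) + 0 = -6*p + Y*p)
O(-5/6, -7)*(-9586) = -7*(-6 - 5/6)*(-9586) = -7*(-6 - 5*⅙)*(-9586) = -7*(-6 - ⅚)*(-9586) = -7*(-41/6)*(-9586) = (287/6)*(-9586) = -1375591/3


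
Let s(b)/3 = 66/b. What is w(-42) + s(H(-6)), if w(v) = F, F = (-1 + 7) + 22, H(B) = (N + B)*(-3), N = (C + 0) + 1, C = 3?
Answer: 61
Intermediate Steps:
N = 4 (N = (3 + 0) + 1 = 3 + 1 = 4)
H(B) = -12 - 3*B (H(B) = (4 + B)*(-3) = -12 - 3*B)
F = 28 (F = 6 + 22 = 28)
s(b) = 198/b (s(b) = 3*(66/b) = 198/b)
w(v) = 28
w(-42) + s(H(-6)) = 28 + 198/(-12 - 3*(-6)) = 28 + 198/(-12 + 18) = 28 + 198/6 = 28 + 198*(⅙) = 28 + 33 = 61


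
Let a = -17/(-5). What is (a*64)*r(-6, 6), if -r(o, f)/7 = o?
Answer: 45696/5 ≈ 9139.2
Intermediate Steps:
r(o, f) = -7*o
a = 17/5 (a = -17*(-⅕) = 17/5 ≈ 3.4000)
(a*64)*r(-6, 6) = ((17/5)*64)*(-7*(-6)) = (1088/5)*42 = 45696/5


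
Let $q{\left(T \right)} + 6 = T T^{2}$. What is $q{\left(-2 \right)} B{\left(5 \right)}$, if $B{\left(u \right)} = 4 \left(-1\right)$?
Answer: $56$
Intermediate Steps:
$B{\left(u \right)} = -4$
$q{\left(T \right)} = -6 + T^{3}$ ($q{\left(T \right)} = -6 + T T^{2} = -6 + T^{3}$)
$q{\left(-2 \right)} B{\left(5 \right)} = \left(-6 + \left(-2\right)^{3}\right) \left(-4\right) = \left(-6 - 8\right) \left(-4\right) = \left(-14\right) \left(-4\right) = 56$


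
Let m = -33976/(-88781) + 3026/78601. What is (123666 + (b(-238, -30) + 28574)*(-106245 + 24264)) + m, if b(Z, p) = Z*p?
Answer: -20430616211722138726/6978275381 ≈ -2.9277e+9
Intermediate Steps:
m = 2939198882/6978275381 (m = -33976*(-1/88781) + 3026*(1/78601) = 33976/88781 + 3026/78601 = 2939198882/6978275381 ≈ 0.42119)
(123666 + (b(-238, -30) + 28574)*(-106245 + 24264)) + m = (123666 + (-238*(-30) + 28574)*(-106245 + 24264)) + 2939198882/6978275381 = (123666 + (7140 + 28574)*(-81981)) + 2939198882/6978275381 = (123666 + 35714*(-81981)) + 2939198882/6978275381 = (123666 - 2927869434) + 2939198882/6978275381 = -2927745768 + 2939198882/6978275381 = -20430616211722138726/6978275381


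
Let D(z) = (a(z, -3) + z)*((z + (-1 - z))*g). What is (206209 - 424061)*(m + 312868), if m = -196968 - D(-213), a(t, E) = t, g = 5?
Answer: -24785022040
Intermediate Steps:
D(z) = -10*z (D(z) = (z + z)*((z + (-1 - z))*5) = (2*z)*(-1*5) = (2*z)*(-5) = -10*z)
m = -199098 (m = -196968 - (-10)*(-213) = -196968 - 1*2130 = -196968 - 2130 = -199098)
(206209 - 424061)*(m + 312868) = (206209 - 424061)*(-199098 + 312868) = -217852*113770 = -24785022040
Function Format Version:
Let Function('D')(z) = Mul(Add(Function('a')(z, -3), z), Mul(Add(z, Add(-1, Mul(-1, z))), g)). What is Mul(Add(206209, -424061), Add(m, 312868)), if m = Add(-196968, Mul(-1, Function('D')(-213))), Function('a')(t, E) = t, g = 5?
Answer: -24785022040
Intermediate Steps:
Function('D')(z) = Mul(-10, z) (Function('D')(z) = Mul(Add(z, z), Mul(Add(z, Add(-1, Mul(-1, z))), 5)) = Mul(Mul(2, z), Mul(-1, 5)) = Mul(Mul(2, z), -5) = Mul(-10, z))
m = -199098 (m = Add(-196968, Mul(-1, Mul(-10, -213))) = Add(-196968, Mul(-1, 2130)) = Add(-196968, -2130) = -199098)
Mul(Add(206209, -424061), Add(m, 312868)) = Mul(Add(206209, -424061), Add(-199098, 312868)) = Mul(-217852, 113770) = -24785022040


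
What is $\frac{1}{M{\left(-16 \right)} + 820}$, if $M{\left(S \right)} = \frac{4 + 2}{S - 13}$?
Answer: $\frac{29}{23774} \approx 0.0012198$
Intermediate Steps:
$M{\left(S \right)} = \frac{6}{-13 + S}$
$\frac{1}{M{\left(-16 \right)} + 820} = \frac{1}{\frac{6}{-13 - 16} + 820} = \frac{1}{\frac{6}{-29} + 820} = \frac{1}{6 \left(- \frac{1}{29}\right) + 820} = \frac{1}{- \frac{6}{29} + 820} = \frac{1}{\frac{23774}{29}} = \frac{29}{23774}$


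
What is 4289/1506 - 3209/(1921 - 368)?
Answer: 1828063/2338818 ≈ 0.78162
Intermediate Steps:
4289/1506 - 3209/(1921 - 368) = 4289*(1/1506) - 3209/1553 = 4289/1506 - 3209*1/1553 = 4289/1506 - 3209/1553 = 1828063/2338818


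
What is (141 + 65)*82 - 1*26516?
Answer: -9624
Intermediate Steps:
(141 + 65)*82 - 1*26516 = 206*82 - 26516 = 16892 - 26516 = -9624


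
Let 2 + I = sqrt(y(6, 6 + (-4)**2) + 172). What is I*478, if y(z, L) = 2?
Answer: -956 + 478*sqrt(174) ≈ 5349.3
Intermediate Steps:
I = -2 + sqrt(174) (I = -2 + sqrt(2 + 172) = -2 + sqrt(174) ≈ 11.191)
I*478 = (-2 + sqrt(174))*478 = -956 + 478*sqrt(174)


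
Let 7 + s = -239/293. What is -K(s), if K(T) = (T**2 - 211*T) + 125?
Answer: -157549895/85849 ≈ -1835.2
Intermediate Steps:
s = -2290/293 (s = -7 - 239/293 = -2290/293 ≈ -7.8157)
K(T) = 125 + T**2 - 211*T
-K(s) = -(125 + (-2290/293)**2 - 211*(-2290/293)) = -(125 + 5244100/85849 + 483190/293) = -1*157549895/85849 = -157549895/85849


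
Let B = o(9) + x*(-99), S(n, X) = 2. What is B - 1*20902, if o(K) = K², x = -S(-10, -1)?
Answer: -20623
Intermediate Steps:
x = -2 (x = -1*2 = -2)
B = 279 (B = 9² - 2*(-99) = 81 + 198 = 279)
B - 1*20902 = 279 - 1*20902 = 279 - 20902 = -20623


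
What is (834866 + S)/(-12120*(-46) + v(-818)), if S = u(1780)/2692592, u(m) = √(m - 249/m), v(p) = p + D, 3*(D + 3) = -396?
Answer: 834866/556567 + √1409827195/1333760987980960 ≈ 1.5000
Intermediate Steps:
D = -135 (D = -3 + (⅓)*(-396) = -3 - 132 = -135)
v(p) = -135 + p (v(p) = p - 135 = -135 + p)
S = √1409827195/2396406880 (S = √(1780 - 249/1780)/2692592 = √(1780 - 249*1/1780)*(1/2692592) = √(1780 - 249/1780)*(1/2692592) = √(3168151/1780)*(1/2692592) = (√1409827195/890)*(1/2692592) = √1409827195/2396406880 ≈ 1.5668e-5)
(834866 + S)/(-12120*(-46) + v(-818)) = (834866 + √1409827195/2396406880)/(-12120*(-46) + (-135 - 818)) = (834866 + √1409827195/2396406880)/(557520 - 953) = (834866 + √1409827195/2396406880)/556567 = (834866 + √1409827195/2396406880)*(1/556567) = 834866/556567 + √1409827195/1333760987980960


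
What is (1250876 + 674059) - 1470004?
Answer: 454931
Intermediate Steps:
(1250876 + 674059) - 1470004 = 1924935 - 1470004 = 454931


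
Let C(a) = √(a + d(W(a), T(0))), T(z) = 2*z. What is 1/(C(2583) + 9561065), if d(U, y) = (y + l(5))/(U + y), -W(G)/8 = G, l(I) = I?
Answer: 197569847160/1888978150683450293 - 6*√30637311418/1888978150683450293 ≈ 1.0459e-7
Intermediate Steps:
W(G) = -8*G
d(U, y) = (5 + y)/(U + y) (d(U, y) = (y + 5)/(U + y) = (5 + y)/(U + y))
C(a) = √(a - 5/(8*a)) (C(a) = √(a + (5 + 2*0)/(-8*a + 2*0)) = √(a + (5 + 0)/(-8*a + 0)) = √(a + 5/(-8*a)) = √(a - 1/(8*a)*5) = √(a - 5/(8*a)))
1/(C(2583) + 9561065) = 1/(√(-10/2583 + 16*2583)/4 + 9561065) = 1/(√(-10*1/2583 + 41328)/4 + 9561065) = 1/(√(-10/2583 + 41328)/4 + 9561065) = 1/(√(106750214/2583)/4 + 9561065) = 1/((√30637311418/861)/4 + 9561065) = 1/(√30637311418/3444 + 9561065) = 1/(9561065 + √30637311418/3444)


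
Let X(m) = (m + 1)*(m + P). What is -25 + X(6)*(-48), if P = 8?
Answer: -4729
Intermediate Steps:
X(m) = (1 + m)*(8 + m) (X(m) = (m + 1)*(m + 8) = (1 + m)*(8 + m))
-25 + X(6)*(-48) = -25 + (8 + 6² + 9*6)*(-48) = -25 + (8 + 36 + 54)*(-48) = -25 + 98*(-48) = -25 - 4704 = -4729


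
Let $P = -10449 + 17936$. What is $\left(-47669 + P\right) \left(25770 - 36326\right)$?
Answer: $424161192$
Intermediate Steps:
$P = 7487$
$\left(-47669 + P\right) \left(25770 - 36326\right) = \left(-47669 + 7487\right) \left(25770 - 36326\right) = \left(-40182\right) \left(-10556\right) = 424161192$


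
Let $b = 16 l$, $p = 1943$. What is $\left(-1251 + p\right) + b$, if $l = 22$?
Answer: $1044$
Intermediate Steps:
$b = 352$ ($b = 16 \cdot 22 = 352$)
$\left(-1251 + p\right) + b = \left(-1251 + 1943\right) + 352 = 692 + 352 = 1044$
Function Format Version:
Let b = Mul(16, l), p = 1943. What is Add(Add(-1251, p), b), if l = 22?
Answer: 1044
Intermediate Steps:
b = 352 (b = Mul(16, 22) = 352)
Add(Add(-1251, p), b) = Add(Add(-1251, 1943), 352) = Add(692, 352) = 1044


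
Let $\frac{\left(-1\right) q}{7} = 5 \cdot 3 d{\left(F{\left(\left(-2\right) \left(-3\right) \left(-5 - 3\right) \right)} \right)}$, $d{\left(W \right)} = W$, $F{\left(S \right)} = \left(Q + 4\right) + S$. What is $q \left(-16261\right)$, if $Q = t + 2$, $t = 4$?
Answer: $-64881390$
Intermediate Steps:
$Q = 6$ ($Q = 4 + 2 = 6$)
$F{\left(S \right)} = 10 + S$ ($F{\left(S \right)} = \left(6 + 4\right) + S = 10 + S$)
$q = 3990$ ($q = - 7 \cdot 5 \cdot 3 \left(10 + \left(-2\right) \left(-3\right) \left(-5 - 3\right)\right) = - 7 \cdot 15 \left(10 + 6 \left(-5 - 3\right)\right) = - 7 \cdot 15 \left(10 + 6 \left(-8\right)\right) = - 7 \cdot 15 \left(10 - 48\right) = - 7 \cdot 15 \left(-38\right) = \left(-7\right) \left(-570\right) = 3990$)
$q \left(-16261\right) = 3990 \left(-16261\right) = -64881390$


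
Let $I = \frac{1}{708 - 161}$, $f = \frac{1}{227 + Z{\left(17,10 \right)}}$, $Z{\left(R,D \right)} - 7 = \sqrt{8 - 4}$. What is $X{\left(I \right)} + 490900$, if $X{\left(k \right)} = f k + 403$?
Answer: $\frac{63423286877}{129092} \approx 4.913 \cdot 10^{5}$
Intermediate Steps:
$Z{\left(R,D \right)} = 9$ ($Z{\left(R,D \right)} = 7 + \sqrt{8 - 4} = 7 + \sqrt{4} = 7 + 2 = 9$)
$f = \frac{1}{236}$ ($f = \frac{1}{227 + 9} = \frac{1}{236} \approx 0.0042373$)
$I = \frac{1}{547} \approx 0.0018282$
$X{\left(k \right)} = 403 + \frac{k}{236}$ ($X{\left(k \right)} = \frac{k}{236} + 403 = 403 + \frac{k}{236}$)
$X{\left(I \right)} + 490900 = \left(403 + \frac{1}{236} \cdot \frac{1}{547}\right) + 490900 = \left(403 + \frac{1}{129092}\right) + 490900 = \frac{52024077}{129092} + 490900 = \frac{63423286877}{129092}$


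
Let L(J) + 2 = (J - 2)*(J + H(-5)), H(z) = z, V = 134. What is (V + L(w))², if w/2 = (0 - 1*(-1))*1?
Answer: 17424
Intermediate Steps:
w = 2 (w = 2*((0 - 1*(-1))*1) = 2*((0 + 1)*1) = 2*(1*1) = 2*1 = 2)
L(J) = -2 + (-5 + J)*(-2 + J) (L(J) = -2 + (J - 2)*(J - 5) = -2 + (-2 + J)*(-5 + J) = -2 + (-5 + J)*(-2 + J))
(V + L(w))² = (134 + (8 + 2² - 7*2))² = (134 + (8 + 4 - 14))² = (134 - 2)² = 132² = 17424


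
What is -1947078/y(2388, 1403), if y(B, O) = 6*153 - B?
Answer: 46359/35 ≈ 1324.5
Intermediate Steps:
y(B, O) = 918 - B
-1947078/y(2388, 1403) = -1947078/(918 - 1*2388) = -1947078/(918 - 2388) = -1947078/(-1470) = -1947078*(-1/1470) = 46359/35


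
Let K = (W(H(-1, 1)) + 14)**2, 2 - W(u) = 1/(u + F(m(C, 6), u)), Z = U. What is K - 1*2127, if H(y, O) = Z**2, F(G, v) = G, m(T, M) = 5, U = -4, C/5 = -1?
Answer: -825782/441 ≈ -1872.5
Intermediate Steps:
C = -5 (C = 5*(-1) = -5)
Z = -4
H(y, O) = 16 (H(y, O) = (-4)**2 = 16)
W(u) = 2 - 1/(5 + u) (W(u) = 2 - 1/(u + 5) = 2 - 1/(5 + u))
K = 112225/441 (K = ((9 + 2*16)/(5 + 16) + 14)**2 = ((9 + 32)/21 + 14)**2 = ((1/21)*41 + 14)**2 = (41/21 + 14)**2 = (335/21)**2 = 112225/441 ≈ 254.48)
K - 1*2127 = 112225/441 - 1*2127 = 112225/441 - 2127 = -825782/441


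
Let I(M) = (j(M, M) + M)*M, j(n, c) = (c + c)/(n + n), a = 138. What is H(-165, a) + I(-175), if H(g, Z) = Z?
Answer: 30588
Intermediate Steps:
j(n, c) = c/n (j(n, c) = (2*c)/((2*n)) = (2*c)*(1/(2*n)) = c/n)
I(M) = M*(1 + M) (I(M) = (M/M + M)*M = (1 + M)*M = M*(1 + M))
H(-165, a) + I(-175) = 138 - 175*(1 - 175) = 138 - 175*(-174) = 138 + 30450 = 30588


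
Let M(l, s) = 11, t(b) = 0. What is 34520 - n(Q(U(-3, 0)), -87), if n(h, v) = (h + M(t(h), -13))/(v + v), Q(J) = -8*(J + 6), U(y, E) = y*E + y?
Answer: 6006467/174 ≈ 34520.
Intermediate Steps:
U(y, E) = y + E*y (U(y, E) = E*y + y = y + E*y)
Q(J) = -48 - 8*J (Q(J) = -8*(6 + J) = -48 - 8*J)
n(h, v) = (11 + h)/(2*v) (n(h, v) = (h + 11)/(v + v) = (11 + h)/((2*v)) = (11 + h)*(1/(2*v)) = (11 + h)/(2*v))
34520 - n(Q(U(-3, 0)), -87) = 34520 - (11 + (-48 - (-24)*(1 + 0)))/(2*(-87)) = 34520 - (-1)*(11 + (-48 - (-24)))/(2*87) = 34520 - (-1)*(11 + (-48 - 8*(-3)))/(2*87) = 34520 - (-1)*(11 + (-48 + 24))/(2*87) = 34520 - (-1)*(11 - 24)/(2*87) = 34520 - (-1)*(-13)/(2*87) = 34520 - 1*13/174 = 34520 - 13/174 = 6006467/174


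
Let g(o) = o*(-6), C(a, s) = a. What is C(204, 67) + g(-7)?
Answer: 246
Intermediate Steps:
g(o) = -6*o
C(204, 67) + g(-7) = 204 - 6*(-7) = 204 + 42 = 246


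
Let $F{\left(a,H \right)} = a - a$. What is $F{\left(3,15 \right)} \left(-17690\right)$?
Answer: $0$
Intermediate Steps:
$F{\left(a,H \right)} = 0$
$F{\left(3,15 \right)} \left(-17690\right) = 0 \left(-17690\right) = 0$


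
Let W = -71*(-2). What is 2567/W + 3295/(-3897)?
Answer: 9535709/553374 ≈ 17.232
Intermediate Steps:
W = 142
2567/W + 3295/(-3897) = 2567/142 + 3295/(-3897) = 2567*(1/142) + 3295*(-1/3897) = 2567/142 - 3295/3897 = 9535709/553374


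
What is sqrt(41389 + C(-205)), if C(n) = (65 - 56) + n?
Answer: 3*sqrt(4577) ≈ 202.96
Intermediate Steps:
C(n) = 9 + n
sqrt(41389 + C(-205)) = sqrt(41389 + (9 - 205)) = sqrt(41389 - 196) = sqrt(41193) = 3*sqrt(4577)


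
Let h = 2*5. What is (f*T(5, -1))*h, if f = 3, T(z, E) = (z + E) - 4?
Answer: 0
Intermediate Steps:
T(z, E) = -4 + E + z (T(z, E) = (E + z) - 4 = -4 + E + z)
h = 10
(f*T(5, -1))*h = (3*(-4 - 1 + 5))*10 = (3*0)*10 = 0*10 = 0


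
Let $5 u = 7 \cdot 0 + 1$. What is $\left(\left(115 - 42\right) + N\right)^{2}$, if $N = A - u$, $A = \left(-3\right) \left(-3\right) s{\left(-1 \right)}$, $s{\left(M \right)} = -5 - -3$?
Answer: $\frac{75076}{25} \approx 3003.0$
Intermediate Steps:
$s{\left(M \right)} = -2$ ($s{\left(M \right)} = -5 + 3 = -2$)
$A = -18$ ($A = \left(-3\right) \left(-3\right) \left(-2\right) = 9 \left(-2\right) = -18$)
$u = \frac{1}{5}$ ($u = \frac{7 \cdot 0 + 1}{5} = \frac{0 + 1}{5} = \frac{1}{5} \cdot 1 = \frac{1}{5} \approx 0.2$)
$N = - \frac{91}{5}$ ($N = -18 - \frac{1}{5} = - \frac{91}{5} \approx -18.2$)
$\left(\left(115 - 42\right) + N\right)^{2} = \left(\left(115 - 42\right) - \frac{91}{5}\right)^{2} = \left(73 - \frac{91}{5}\right)^{2} = \left(\frac{274}{5}\right)^{2} = \frac{75076}{25}$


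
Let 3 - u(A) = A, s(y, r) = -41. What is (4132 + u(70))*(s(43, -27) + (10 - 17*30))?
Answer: -2199165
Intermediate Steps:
u(A) = 3 - A
(4132 + u(70))*(s(43, -27) + (10 - 17*30)) = (4132 + (3 - 1*70))*(-41 + (10 - 17*30)) = (4132 + (3 - 70))*(-41 + (10 - 510)) = (4132 - 67)*(-41 - 500) = 4065*(-541) = -2199165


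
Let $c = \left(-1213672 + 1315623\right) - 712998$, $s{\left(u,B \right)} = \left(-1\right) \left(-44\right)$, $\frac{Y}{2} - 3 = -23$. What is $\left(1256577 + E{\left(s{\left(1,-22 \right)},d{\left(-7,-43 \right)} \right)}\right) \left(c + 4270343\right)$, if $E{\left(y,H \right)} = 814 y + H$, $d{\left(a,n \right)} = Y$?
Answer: $4729102163488$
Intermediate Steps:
$Y = -40$ ($Y = 6 + 2 \left(-23\right) = 6 - 46 = -40$)
$s{\left(u,B \right)} = 44$
$d{\left(a,n \right)} = -40$
$c = -611047$ ($c = 101951 - 712998 = -611047$)
$E{\left(y,H \right)} = H + 814 y$
$\left(1256577 + E{\left(s{\left(1,-22 \right)},d{\left(-7,-43 \right)} \right)}\right) \left(c + 4270343\right) = \left(1256577 + \left(-40 + 814 \cdot 44\right)\right) \left(-611047 + 4270343\right) = \left(1256577 + \left(-40 + 35816\right)\right) 3659296 = \left(1256577 + 35776\right) 3659296 = 1292353 \cdot 3659296 = 4729102163488$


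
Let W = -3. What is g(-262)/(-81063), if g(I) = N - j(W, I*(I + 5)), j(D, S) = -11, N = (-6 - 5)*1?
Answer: 0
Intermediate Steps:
N = -11 (N = -11*1 = -11)
g(I) = 0 (g(I) = -11 - 1*(-11) = -11 + 11 = 0)
g(-262)/(-81063) = 0/(-81063) = 0*(-1/81063) = 0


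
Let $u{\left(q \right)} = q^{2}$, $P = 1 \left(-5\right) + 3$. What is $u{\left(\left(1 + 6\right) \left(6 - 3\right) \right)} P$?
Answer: $-882$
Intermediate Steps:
$P = -2$ ($P = -5 + 3 = -2$)
$u{\left(\left(1 + 6\right) \left(6 - 3\right) \right)} P = \left(\left(1 + 6\right) \left(6 - 3\right)\right)^{2} \left(-2\right) = \left(7 \cdot 3\right)^{2} \left(-2\right) = 21^{2} \left(-2\right) = 441 \left(-2\right) = -882$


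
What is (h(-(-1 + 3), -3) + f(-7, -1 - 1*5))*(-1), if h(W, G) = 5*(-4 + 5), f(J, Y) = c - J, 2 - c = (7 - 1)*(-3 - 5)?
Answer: -62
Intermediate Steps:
c = 50 (c = 2 - (7 - 1)*(-3 - 5) = 2 - 6*(-8) = 2 - 1*(-48) = 2 + 48 = 50)
f(J, Y) = 50 - J
h(W, G) = 5 (h(W, G) = 5*1 = 5)
(h(-(-1 + 3), -3) + f(-7, -1 - 1*5))*(-1) = (5 + (50 - 1*(-7)))*(-1) = (5 + (50 + 7))*(-1) = (5 + 57)*(-1) = 62*(-1) = -62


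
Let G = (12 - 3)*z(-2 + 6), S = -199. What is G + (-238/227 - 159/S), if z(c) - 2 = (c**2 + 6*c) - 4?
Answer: 15437897/45173 ≈ 341.75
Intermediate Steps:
z(c) = -2 + c**2 + 6*c (z(c) = 2 + ((c**2 + 6*c) - 4) = 2 + (-4 + c**2 + 6*c) = -2 + c**2 + 6*c)
G = 342 (G = (12 - 3)*(-2 + (-2 + 6)**2 + 6*(-2 + 6)) = 9*(-2 + 4**2 + 6*4) = 9*(-2 + 16 + 24) = 9*38 = 342)
G + (-238/227 - 159/S) = 342 + (-238/227 - 159/(-199)) = 342 + (-238*1/227 - 159*(-1/199)) = 342 + (-238/227 + 159/199) = 342 - 11269/45173 = 15437897/45173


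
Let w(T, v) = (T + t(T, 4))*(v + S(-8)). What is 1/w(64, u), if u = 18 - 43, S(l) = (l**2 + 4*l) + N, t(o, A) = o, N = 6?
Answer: 1/1664 ≈ 0.00060096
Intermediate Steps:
S(l) = 6 + l**2 + 4*l (S(l) = (l**2 + 4*l) + 6 = 6 + l**2 + 4*l)
u = -25
w(T, v) = 2*T*(38 + v) (w(T, v) = (T + T)*(v + (6 + (-8)**2 + 4*(-8))) = (2*T)*(v + (6 + 64 - 32)) = (2*T)*(v + 38) = (2*T)*(38 + v) = 2*T*(38 + v))
1/w(64, u) = 1/(2*64*(38 - 25)) = 1/(2*64*13) = 1/1664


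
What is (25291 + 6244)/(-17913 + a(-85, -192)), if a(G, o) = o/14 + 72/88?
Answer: -2428195/1380294 ≈ -1.7592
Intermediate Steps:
a(G, o) = 9/11 + o/14 (a(G, o) = o*(1/14) + 72*(1/88) = o/14 + 9/11 = 9/11 + o/14)
(25291 + 6244)/(-17913 + a(-85, -192)) = (25291 + 6244)/(-17913 + (9/11 + (1/14)*(-192))) = 31535/(-17913 + (9/11 - 96/7)) = 31535/(-17913 - 993/77) = 31535/(-1380294/77) = 31535*(-77/1380294) = -2428195/1380294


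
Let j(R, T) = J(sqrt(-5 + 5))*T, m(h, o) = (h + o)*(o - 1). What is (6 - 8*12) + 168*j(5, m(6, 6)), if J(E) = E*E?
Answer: -90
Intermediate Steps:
m(h, o) = (-1 + o)*(h + o) (m(h, o) = (h + o)*(-1 + o) = (-1 + o)*(h + o))
J(E) = E**2
j(R, T) = 0 (j(R, T) = (sqrt(-5 + 5))**2*T = (sqrt(0))**2*T = 0**2*T = 0*T = 0)
(6 - 8*12) + 168*j(5, m(6, 6)) = (6 - 8*12) + 168*0 = (6 - 96) + 0 = -90 + 0 = -90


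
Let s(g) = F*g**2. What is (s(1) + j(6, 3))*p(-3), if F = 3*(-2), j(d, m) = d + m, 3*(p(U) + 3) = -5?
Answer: -14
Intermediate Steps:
p(U) = -14/3 (p(U) = -3 + (1/3)*(-5) = -3 - 5/3 = -14/3)
F = -6
s(g) = -6*g**2
(s(1) + j(6, 3))*p(-3) = (-6*1**2 + (6 + 3))*(-14/3) = (-6*1 + 9)*(-14/3) = (-6 + 9)*(-14/3) = 3*(-14/3) = -14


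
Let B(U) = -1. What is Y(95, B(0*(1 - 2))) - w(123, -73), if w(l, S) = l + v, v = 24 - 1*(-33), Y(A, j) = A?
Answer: -85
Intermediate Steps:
v = 57 (v = 24 + 33 = 57)
w(l, S) = 57 + l (w(l, S) = l + 57 = 57 + l)
Y(95, B(0*(1 - 2))) - w(123, -73) = 95 - (57 + 123) = 95 - 1*180 = 95 - 180 = -85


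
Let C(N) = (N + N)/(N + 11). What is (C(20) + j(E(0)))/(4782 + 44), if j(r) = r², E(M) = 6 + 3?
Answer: 2551/149606 ≈ 0.017051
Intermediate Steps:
E(M) = 9
C(N) = 2*N/(11 + N) (C(N) = (2*N)/(11 + N) = 2*N/(11 + N))
(C(20) + j(E(0)))/(4782 + 44) = (2*20/(11 + 20) + 9²)/(4782 + 44) = (2*20/31 + 81)/4826 = (2*20*(1/31) + 81)*(1/4826) = (40/31 + 81)*(1/4826) = (2551/31)*(1/4826) = 2551/149606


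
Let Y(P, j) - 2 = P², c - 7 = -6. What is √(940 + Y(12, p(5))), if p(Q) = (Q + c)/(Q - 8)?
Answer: √1086 ≈ 32.955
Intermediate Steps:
c = 1 (c = 7 - 6 = 1)
p(Q) = (1 + Q)/(-8 + Q) (p(Q) = (Q + 1)/(Q - 8) = (1 + Q)/(-8 + Q))
Y(P, j) = 2 + P²
√(940 + Y(12, p(5))) = √(940 + (2 + 12²)) = √(940 + (2 + 144)) = √(940 + 146) = √1086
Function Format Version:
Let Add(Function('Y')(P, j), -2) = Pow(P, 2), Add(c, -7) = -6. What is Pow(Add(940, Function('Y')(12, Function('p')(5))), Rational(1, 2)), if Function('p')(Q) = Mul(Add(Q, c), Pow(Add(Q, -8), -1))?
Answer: Pow(1086, Rational(1, 2)) ≈ 32.955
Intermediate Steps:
c = 1 (c = Add(7, -6) = 1)
Function('p')(Q) = Mul(Pow(Add(-8, Q), -1), Add(1, Q)) (Function('p')(Q) = Mul(Add(Q, 1), Pow(Add(Q, -8), -1)) = Mul(Add(1, Q), Pow(Add(-8, Q), -1)) = Mul(Pow(Add(-8, Q), -1), Add(1, Q)))
Function('Y')(P, j) = Add(2, Pow(P, 2))
Pow(Add(940, Function('Y')(12, Function('p')(5))), Rational(1, 2)) = Pow(Add(940, Add(2, Pow(12, 2))), Rational(1, 2)) = Pow(Add(940, Add(2, 144)), Rational(1, 2)) = Pow(Add(940, 146), Rational(1, 2)) = Pow(1086, Rational(1, 2))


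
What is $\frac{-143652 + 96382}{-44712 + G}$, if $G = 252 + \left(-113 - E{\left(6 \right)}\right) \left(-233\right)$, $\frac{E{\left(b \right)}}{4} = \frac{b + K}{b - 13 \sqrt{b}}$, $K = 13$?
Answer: $\frac{6486304314}{2500309409} - \frac{83705716 \sqrt{6}}{2500309409} \approx 2.5122$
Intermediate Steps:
$E{\left(b \right)} = \frac{4 \left(13 + b\right)}{b - 13 \sqrt{b}}$ ($E{\left(b \right)} = 4 \frac{b + 13}{b - 13 \sqrt{b}} = 4 \frac{13 + b}{b - 13 \sqrt{b}} = \frac{4 \left(13 + b\right)}{b - 13 \sqrt{b}}$)
$G = 26581 + \frac{17708}{6 - 13 \sqrt{6}}$ ($G = 252 + \left(-113 - \frac{4 \left(13 + 6\right)}{6 - 13 \sqrt{6}}\right) \left(-233\right) = 252 + \left(-113 - 4 \frac{1}{6 - 13 \sqrt{6}} \cdot 19\right) \left(-233\right) = 252 + \left(-113 - \frac{76}{6 - 13 \sqrt{6}}\right) \left(-233\right) = 252 + \left(26329 + \frac{17708}{6 - 13 \sqrt{6}}\right) = 26581 + \frac{17708}{6 - 13 \sqrt{6}} \approx 25896.0$)
$\frac{-143652 + 96382}{-44712 + G} = \frac{-143652 + 96382}{-44712 + \left(\frac{4314995}{163} - \frac{115102 \sqrt{6}}{489}\right)} = - \frac{47270}{- \frac{2973061}{163} - \frac{115102 \sqrt{6}}{489}}$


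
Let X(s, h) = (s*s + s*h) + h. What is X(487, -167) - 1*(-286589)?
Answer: 442262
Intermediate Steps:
X(s, h) = h + s² + h*s (X(s, h) = (s² + h*s) + h = h + s² + h*s)
X(487, -167) - 1*(-286589) = (-167 + 487² - 167*487) - 1*(-286589) = (-167 + 237169 - 81329) + 286589 = 155673 + 286589 = 442262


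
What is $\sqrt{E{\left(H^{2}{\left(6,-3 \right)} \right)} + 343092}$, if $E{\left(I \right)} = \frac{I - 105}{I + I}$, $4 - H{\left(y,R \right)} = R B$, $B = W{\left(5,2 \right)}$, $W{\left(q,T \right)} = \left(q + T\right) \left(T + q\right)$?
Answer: $\frac{2 \sqrt{1955713010}}{151} \approx 585.74$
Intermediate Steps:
$W{\left(q,T \right)} = \left(T + q\right)^{2}$ ($W{\left(q,T \right)} = \left(T + q\right) \left(T + q\right) = \left(T + q\right)^{2}$)
$B = 49$ ($B = \left(2 + 5\right)^{2} = 7^{2} = 49$)
$H{\left(y,R \right)} = 4 - 49 R$ ($H{\left(y,R \right)} = 4 - R 49 = 4 - 49 R$)
$E{\left(I \right)} = \frac{-105 + I}{2 I}$
$\sqrt{E{\left(H^{2}{\left(6,-3 \right)} \right)} + 343092} = \sqrt{\frac{-105 + \left(4 - -147\right)^{2}}{2 \left(4 - -147\right)^{2}} + 343092} = \sqrt{\frac{-105 + \left(4 + 147\right)^{2}}{2 \left(4 + 147\right)^{2}} + 343092} = \sqrt{\frac{-105 + 151^{2}}{2 \cdot 151^{2}} + 343092} = \sqrt{\frac{-105 + 22801}{2 \cdot 22801} + 343092} = \sqrt{\frac{1}{2} \cdot \frac{1}{22801} \cdot 22696 + 343092} = \sqrt{\frac{11348}{22801} + 343092} = \sqrt{\frac{7822852040}{22801}} = \frac{2 \sqrt{1955713010}}{151}$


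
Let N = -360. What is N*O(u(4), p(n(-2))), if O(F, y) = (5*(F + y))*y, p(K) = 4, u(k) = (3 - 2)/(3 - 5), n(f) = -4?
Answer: -25200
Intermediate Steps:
u(k) = -½ (u(k) = 1/(-2) = 1*(-½) = -½)
O(F, y) = y*(5*F + 5*y) (O(F, y) = (5*F + 5*y)*y = y*(5*F + 5*y))
N*O(u(4), p(n(-2))) = -1800*4*(-½ + 4) = -1800*4*7/2 = -360*70 = -25200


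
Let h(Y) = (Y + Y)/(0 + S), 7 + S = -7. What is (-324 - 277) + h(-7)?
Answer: -600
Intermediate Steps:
S = -14 (S = -7 - 7 = -14)
h(Y) = -Y/7 (h(Y) = (Y + Y)/(0 - 14) = (2*Y)/(-14) = (2*Y)*(-1/14) = -Y/7)
(-324 - 277) + h(-7) = (-324 - 277) - ⅐*(-7) = -601 + 1 = -600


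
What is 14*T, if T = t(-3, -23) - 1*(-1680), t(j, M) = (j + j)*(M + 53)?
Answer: 21000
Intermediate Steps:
t(j, M) = 2*j*(53 + M) (t(j, M) = (2*j)*(53 + M) = 2*j*(53 + M))
T = 1500 (T = 2*(-3)*(53 - 23) - 1*(-1680) = 2*(-3)*30 + 1680 = -180 + 1680 = 1500)
14*T = 14*1500 = 21000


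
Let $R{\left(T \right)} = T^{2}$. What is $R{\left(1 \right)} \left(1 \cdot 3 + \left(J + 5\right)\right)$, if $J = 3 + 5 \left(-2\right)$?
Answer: $1$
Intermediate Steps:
$J = -7$ ($J = 3 - 10 = -7$)
$R{\left(1 \right)} \left(1 \cdot 3 + \left(J + 5\right)\right) = 1^{2} \left(1 \cdot 3 + \left(-7 + 5\right)\right) = 1 \left(3 - 2\right) = 1 \cdot 1 = 1$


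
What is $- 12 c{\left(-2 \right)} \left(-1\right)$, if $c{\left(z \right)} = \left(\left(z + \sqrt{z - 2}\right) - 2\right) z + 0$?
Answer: $96 - 48 i \approx 96.0 - 48.0 i$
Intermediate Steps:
$c{\left(z \right)} = z \left(-2 + z + \sqrt{-2 + z}\right)$ ($c{\left(z \right)} = \left(\left(z + \sqrt{-2 + z}\right) - 2\right) z + 0 = \left(-2 + z + \sqrt{-2 + z}\right) z + 0 = z \left(-2 + z + \sqrt{-2 + z}\right) + 0 = z \left(-2 + z + \sqrt{-2 + z}\right)$)
$- 12 c{\left(-2 \right)} \left(-1\right) = - 12 \left(- 2 \left(-2 - 2 + \sqrt{-2 - 2}\right)\right) \left(-1\right) = - 12 \left(- 2 \left(-2 - 2 + \sqrt{-4}\right)\right) \left(-1\right) = - 12 \left(- 2 \left(-2 - 2 + 2 i\right)\right) \left(-1\right) = - 12 \left(- 2 \left(-4 + 2 i\right)\right) \left(-1\right) = - 12 \left(8 - 4 i\right) \left(-1\right) = \left(-96 + 48 i\right) \left(-1\right) = 96 - 48 i$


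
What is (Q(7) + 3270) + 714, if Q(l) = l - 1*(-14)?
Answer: 4005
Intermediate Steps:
Q(l) = 14 + l (Q(l) = l + 14 = 14 + l)
(Q(7) + 3270) + 714 = ((14 + 7) + 3270) + 714 = (21 + 3270) + 714 = 3291 + 714 = 4005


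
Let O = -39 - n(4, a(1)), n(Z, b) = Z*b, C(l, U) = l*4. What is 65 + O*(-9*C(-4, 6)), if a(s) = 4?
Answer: -7855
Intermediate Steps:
C(l, U) = 4*l
O = -55 (O = -39 - 4*4 = -39 - 1*16 = -39 - 16 = -55)
65 + O*(-9*C(-4, 6)) = 65 - (-495)*4*(-4) = 65 - (-495)*(-16) = 65 - 55*144 = 65 - 7920 = -7855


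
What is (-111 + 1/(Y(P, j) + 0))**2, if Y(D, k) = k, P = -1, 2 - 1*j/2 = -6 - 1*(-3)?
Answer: 1229881/100 ≈ 12299.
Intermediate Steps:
j = 10 (j = 4 - 2*(-6 - 1*(-3)) = 4 - 2*(-6 + 3) = 4 - 2*(-3) = 4 + 6 = 10)
(-111 + 1/(Y(P, j) + 0))**2 = (-111 + 1/(10 + 0))**2 = (-111 + 1/10)**2 = (-1109/10)**2 = 1229881/100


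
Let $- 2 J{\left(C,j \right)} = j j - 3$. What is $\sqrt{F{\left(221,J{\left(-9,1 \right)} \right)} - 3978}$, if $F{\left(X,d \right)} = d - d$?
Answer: $3 i \sqrt{442} \approx 63.071 i$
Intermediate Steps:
$J{\left(C,j \right)} = \frac{3}{2} - \frac{j^{2}}{2}$ ($J{\left(C,j \right)} = - \frac{j j - 3}{2} = - \frac{j^{2} - 3}{2} = - \frac{-3 + j^{2}}{2} = \frac{3}{2} - \frac{j^{2}}{2}$)
$F{\left(X,d \right)} = 0$
$\sqrt{F{\left(221,J{\left(-9,1 \right)} \right)} - 3978} = \sqrt{0 - 3978} = \sqrt{-3978} = 3 i \sqrt{442}$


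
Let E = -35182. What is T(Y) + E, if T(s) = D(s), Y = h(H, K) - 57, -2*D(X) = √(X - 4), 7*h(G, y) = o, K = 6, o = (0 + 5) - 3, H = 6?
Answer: -35182 - 5*I*√119/14 ≈ -35182.0 - 3.896*I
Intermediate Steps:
o = 2 (o = 5 - 3 = 2)
h(G, y) = 2/7 (h(G, y) = (⅐)*2 = 2/7)
D(X) = -√(-4 + X)/2 (D(X) = -√(X - 4)/2 = -√(-4 + X)/2)
Y = -397/7 (Y = 2/7 - 57 = -397/7 ≈ -56.714)
T(s) = -√(-4 + s)/2
T(Y) + E = -√(-4 - 397/7)/2 - 35182 = -5*I*√119/14 - 35182 = -35182 - 5*I*√119/14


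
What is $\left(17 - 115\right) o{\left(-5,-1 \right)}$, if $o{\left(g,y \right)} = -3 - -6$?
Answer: $-294$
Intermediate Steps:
$o{\left(g,y \right)} = 3$ ($o{\left(g,y \right)} = -3 + 6 = 3$)
$\left(17 - 115\right) o{\left(-5,-1 \right)} = \left(17 - 115\right) 3 = \left(-98\right) 3 = -294$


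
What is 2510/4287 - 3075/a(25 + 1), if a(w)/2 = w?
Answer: -13052005/222924 ≈ -58.549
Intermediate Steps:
a(w) = 2*w
2510/4287 - 3075/a(25 + 1) = 2510/4287 - 3075*1/(2*(25 + 1)) = 2510*(1/4287) - 3075/(2*26) = 2510/4287 - 3075/52 = -13052005/222924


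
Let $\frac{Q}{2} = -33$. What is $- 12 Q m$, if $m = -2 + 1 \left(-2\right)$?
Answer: $-3168$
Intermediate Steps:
$Q = -66$ ($Q = 2 \left(-33\right) = -66$)
$m = -4$ ($m = -2 - 2 = -4$)
$- 12 Q m = \left(-12\right) \left(-66\right) \left(-4\right) = 792 \left(-4\right) = -3168$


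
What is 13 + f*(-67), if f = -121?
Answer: 8120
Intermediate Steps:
13 + f*(-67) = 13 - 121*(-67) = 13 + 8107 = 8120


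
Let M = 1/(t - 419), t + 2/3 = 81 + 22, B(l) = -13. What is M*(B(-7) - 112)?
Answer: 15/38 ≈ 0.39474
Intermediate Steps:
t = 307/3 (t = -⅔ + (81 + 22) = -⅔ + 103 = 307/3 ≈ 102.33)
M = -3/950 (M = 1/(307/3 - 419) = 1/(-950/3) = -3/950 ≈ -0.0031579)
M*(B(-7) - 112) = -3*(-13 - 112)/950 = -3/950*(-125) = 15/38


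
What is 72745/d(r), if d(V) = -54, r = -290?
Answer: -72745/54 ≈ -1347.1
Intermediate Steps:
72745/d(r) = 72745/(-54) = 72745*(-1/54) = -72745/54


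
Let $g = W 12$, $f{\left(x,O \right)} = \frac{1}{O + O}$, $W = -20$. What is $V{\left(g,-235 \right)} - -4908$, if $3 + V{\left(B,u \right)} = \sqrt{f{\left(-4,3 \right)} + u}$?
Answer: $4905 + \frac{i \sqrt{8454}}{6} \approx 4905.0 + 15.324 i$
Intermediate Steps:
$f{\left(x,O \right)} = \frac{1}{2 O}$
$g = -240$ ($g = \left(-20\right) 12 = -240$)
$V{\left(B,u \right)} = -3 + \sqrt{\frac{1}{6} + u}$ ($V{\left(B,u \right)} = -3 + \sqrt{\frac{1}{2 \cdot 3} + u} = -3 + \sqrt{\frac{1}{2} \cdot \frac{1}{3} + u} = -3 + \sqrt{\frac{1}{6} + u}$)
$V{\left(g,-235 \right)} - -4908 = \left(-3 + \frac{\sqrt{6 + 36 \left(-235\right)}}{6}\right) - -4908 = \left(-3 + \frac{\sqrt{6 - 8460}}{6}\right) + 4908 = \left(-3 + \frac{\sqrt{-8454}}{6}\right) + 4908 = \left(-3 + \frac{i \sqrt{8454}}{6}\right) + 4908 = 4905 + \frac{i \sqrt{8454}}{6}$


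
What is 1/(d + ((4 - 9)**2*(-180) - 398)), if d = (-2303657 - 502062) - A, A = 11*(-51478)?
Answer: -1/2244359 ≈ -4.4556e-7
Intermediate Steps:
A = -566258
d = -2239461 (d = (-2303657 - 502062) - 1*(-566258) = -2805719 + 566258 = -2239461)
1/(d + ((4 - 9)**2*(-180) - 398)) = 1/(-2239461 + ((4 - 9)**2*(-180) - 398)) = 1/(-2239461 + ((-5)**2*(-180) - 398)) = 1/(-2239461 + (25*(-180) - 398)) = 1/(-2239461 + (-4500 - 398)) = 1/(-2239461 - 4898) = 1/(-2244359) = -1/2244359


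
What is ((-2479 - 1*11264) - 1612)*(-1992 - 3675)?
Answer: 87016785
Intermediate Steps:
((-2479 - 1*11264) - 1612)*(-1992 - 3675) = ((-2479 - 11264) - 1612)*(-5667) = (-13743 - 1612)*(-5667) = -15355*(-5667) = 87016785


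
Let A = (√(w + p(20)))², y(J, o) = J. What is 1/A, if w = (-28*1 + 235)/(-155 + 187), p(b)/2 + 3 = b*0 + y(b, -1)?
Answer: 32/1295 ≈ 0.024710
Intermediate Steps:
p(b) = -6 + 2*b (p(b) = -6 + 2*(b*0 + b) = -6 + 2*(0 + b) = -6 + 2*b)
w = 207/32 (w = (-28 + 235)/32 = 207*(1/32) = 207/32 ≈ 6.4688)
A = 1295/32 (A = (√(207/32 + (-6 + 2*20)))² = (√(207/32 + (-6 + 40)))² = (√(207/32 + 34))² = (√(1295/32))² = (√2590/8)² = 1295/32 ≈ 40.469)
1/A = 1/(1295/32) = 32/1295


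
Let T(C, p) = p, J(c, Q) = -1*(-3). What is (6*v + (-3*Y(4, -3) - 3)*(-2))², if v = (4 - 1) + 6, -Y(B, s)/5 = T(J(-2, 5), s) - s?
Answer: 3600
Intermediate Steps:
J(c, Q) = 3
Y(B, s) = 0 (Y(B, s) = -5*(s - s) = -5*0 = 0)
v = 9 (v = 3 + 6 = 9)
(6*v + (-3*Y(4, -3) - 3)*(-2))² = (6*9 + (-3*0 - 3)*(-2))² = (54 + (0 - 3)*(-2))² = (54 - 3*(-2))² = (54 + 6)² = 60² = 3600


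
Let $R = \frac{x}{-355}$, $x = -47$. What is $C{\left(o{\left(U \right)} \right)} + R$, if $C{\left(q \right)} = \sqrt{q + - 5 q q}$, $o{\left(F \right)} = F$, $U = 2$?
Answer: $\frac{47}{355} + 3 i \sqrt{2} \approx 0.13239 + 4.2426 i$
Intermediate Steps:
$C{\left(q \right)} = \sqrt{q - 5 q^{2}}$
$R = \frac{47}{355}$ ($R = - \frac{47}{-355} = \left(-47\right) \left(- \frac{1}{355}\right) = \frac{47}{355} \approx 0.13239$)
$C{\left(o{\left(U \right)} \right)} + R = \sqrt{2 \left(1 - 10\right)} + \frac{47}{355} = \sqrt{2 \left(-9\right)} + \frac{47}{355} = \sqrt{-18} + \frac{47}{355} = 3 i \sqrt{2} + \frac{47}{355} = \frac{47}{355} + 3 i \sqrt{2}$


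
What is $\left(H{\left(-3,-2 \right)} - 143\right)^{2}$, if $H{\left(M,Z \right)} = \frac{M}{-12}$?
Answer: $\frac{326041}{16} \approx 20378.0$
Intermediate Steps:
$H{\left(M,Z \right)} = - \frac{M}{12}$ ($H{\left(M,Z \right)} = M \left(- \frac{1}{12}\right) = - \frac{M}{12}$)
$\left(H{\left(-3,-2 \right)} - 143\right)^{2} = \left(\left(- \frac{1}{12}\right) \left(-3\right) - 143\right)^{2} = \left(\frac{1}{4} - 143\right)^{2} = \left(- \frac{571}{4}\right)^{2} = \frac{326041}{16}$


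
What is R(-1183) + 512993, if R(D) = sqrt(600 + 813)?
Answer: 512993 + 3*sqrt(157) ≈ 5.1303e+5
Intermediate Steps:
R(D) = 3*sqrt(157) (R(D) = sqrt(1413) = 3*sqrt(157))
R(-1183) + 512993 = 3*sqrt(157) + 512993 = 512993 + 3*sqrt(157)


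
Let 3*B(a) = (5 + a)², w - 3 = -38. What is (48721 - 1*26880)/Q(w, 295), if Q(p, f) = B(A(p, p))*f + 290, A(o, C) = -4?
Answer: 65523/1165 ≈ 56.243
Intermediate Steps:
w = -35 (w = 3 - 38 = -35)
B(a) = (5 + a)²/3
Q(p, f) = 290 + f/3 (Q(p, f) = ((5 - 4)²/3)*f + 290 = ((⅓)*1²)*f + 290 = ((⅓)*1)*f + 290 = f/3 + 290 = 290 + f/3)
(48721 - 1*26880)/Q(w, 295) = (48721 - 1*26880)/(290 + (⅓)*295) = (48721 - 26880)/(290 + 295/3) = 21841/(1165/3) = 21841*(3/1165) = 65523/1165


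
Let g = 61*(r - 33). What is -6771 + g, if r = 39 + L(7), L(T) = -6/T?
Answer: -45201/7 ≈ -6457.3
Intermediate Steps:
r = 267/7 (r = 39 - 6/7 = 267/7 ≈ 38.143)
g = 2196/7 (g = 61*(267/7 - 33) = 61*(36/7) = 2196/7 ≈ 313.71)
-6771 + g = -6771 + 2196/7 = -45201/7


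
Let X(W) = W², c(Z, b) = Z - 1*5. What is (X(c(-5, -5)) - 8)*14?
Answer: 1288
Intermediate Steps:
c(Z, b) = -5 + Z (c(Z, b) = Z - 5 = -5 + Z)
(X(c(-5, -5)) - 8)*14 = ((-5 - 5)² - 8)*14 = ((-10)² - 8)*14 = (100 - 8)*14 = 92*14 = 1288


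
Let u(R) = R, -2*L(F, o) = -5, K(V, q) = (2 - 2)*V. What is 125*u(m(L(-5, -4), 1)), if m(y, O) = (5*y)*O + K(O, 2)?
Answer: 3125/2 ≈ 1562.5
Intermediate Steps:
K(V, q) = 0 (K(V, q) = 0*V = 0)
L(F, o) = 5/2 (L(F, o) = -½*(-5) = 5/2)
m(y, O) = 5*O*y (m(y, O) = (5*y)*O + 0 = 5*O*y + 0 = 5*O*y)
125*u(m(L(-5, -4), 1)) = 125*(5*1*(5/2)) = 125*(25/2) = 3125/2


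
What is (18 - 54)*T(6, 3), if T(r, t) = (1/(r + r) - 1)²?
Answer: -121/4 ≈ -30.250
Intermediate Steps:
T(r, t) = (-1 + 1/(2*r))² (T(r, t) = (1/(2*r) - 1)² = (-1 + 1/(2*r))²)
(18 - 54)*T(6, 3) = (18 - 54)*((¼)*(-1 + 2*6)²/6²) = -9*(-1 + 12)²/36 = -9*11²/36 = -9*121/36 = -36*121/144 = -121/4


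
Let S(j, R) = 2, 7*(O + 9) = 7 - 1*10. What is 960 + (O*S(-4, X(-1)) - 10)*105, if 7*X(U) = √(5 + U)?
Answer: -2070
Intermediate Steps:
X(U) = √(5 + U)/7
O = -66/7 (O = -9 + (7 - 1*10)/7 = -9 + (7 - 10)/7 = -9 + (⅐)*(-3) = -9 - 3/7 = -66/7 ≈ -9.4286)
960 + (O*S(-4, X(-1)) - 10)*105 = 960 + (-66/7*2 - 10)*105 = 960 + (-132/7 - 10)*105 = 960 - 202/7*105 = 960 - 3030 = -2070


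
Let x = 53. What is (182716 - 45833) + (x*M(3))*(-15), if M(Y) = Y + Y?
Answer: 132113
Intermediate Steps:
M(Y) = 2*Y
(182716 - 45833) + (x*M(3))*(-15) = (182716 - 45833) + (53*(2*3))*(-15) = 136883 + (53*6)*(-15) = 136883 + 318*(-15) = 136883 - 4770 = 132113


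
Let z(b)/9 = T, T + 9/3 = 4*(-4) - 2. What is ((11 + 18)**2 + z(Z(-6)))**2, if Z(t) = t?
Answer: 425104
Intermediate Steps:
T = -21 (T = -3 + (4*(-4) - 2) = -3 + (-16 - 2) = -3 - 18 = -21)
z(b) = -189 (z(b) = 9*(-21) = -189)
((11 + 18)**2 + z(Z(-6)))**2 = ((11 + 18)**2 - 189)**2 = (29**2 - 189)**2 = (841 - 189)**2 = 652**2 = 425104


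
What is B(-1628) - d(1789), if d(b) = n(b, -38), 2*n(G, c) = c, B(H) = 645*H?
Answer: -1050041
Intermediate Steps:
n(G, c) = c/2
d(b) = -19 (d(b) = (½)*(-38) = -19)
B(-1628) - d(1789) = 645*(-1628) - 1*(-19) = -1050060 + 19 = -1050041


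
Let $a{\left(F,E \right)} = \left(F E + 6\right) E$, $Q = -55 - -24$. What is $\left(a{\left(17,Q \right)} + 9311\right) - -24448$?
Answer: $49910$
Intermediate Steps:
$Q = -31$ ($Q = -55 + 24 = -31$)
$a{\left(F,E \right)} = E \left(6 + E F\right)$ ($a{\left(F,E \right)} = \left(E F + 6\right) E = \left(6 + E F\right) E = E \left(6 + E F\right)$)
$\left(a{\left(17,Q \right)} + 9311\right) - -24448 = \left(- 31 \left(6 - 527\right) + 9311\right) - -24448 = \left(- 31 \left(6 - 527\right) + 9311\right) + 24448 = \left(\left(-31\right) \left(-521\right) + 9311\right) + 24448 = \left(16151 + 9311\right) + 24448 = 25462 + 24448 = 49910$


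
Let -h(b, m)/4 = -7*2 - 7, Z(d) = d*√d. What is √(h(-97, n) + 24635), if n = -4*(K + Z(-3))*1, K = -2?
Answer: √24719 ≈ 157.22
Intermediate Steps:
Z(d) = d^(3/2)
n = 8 + 12*I*√3 (n = -4*(-2 + (-3)^(3/2))*1 = -4*(-2 - 3*I*√3)*1 = (8 + 12*I*√3)*1 = 8 + 12*I*√3 ≈ 8.0 + 20.785*I)
h(b, m) = 84 (h(b, m) = -4*(-7*2 - 7) = -4*(-14 - 7) = -4*(-21) = 84)
√(h(-97, n) + 24635) = √(84 + 24635) = √24719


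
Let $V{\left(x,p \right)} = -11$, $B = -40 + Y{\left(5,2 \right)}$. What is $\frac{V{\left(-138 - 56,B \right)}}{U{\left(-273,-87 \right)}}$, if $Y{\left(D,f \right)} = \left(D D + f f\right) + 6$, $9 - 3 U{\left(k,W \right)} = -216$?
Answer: $- \frac{11}{75} \approx -0.14667$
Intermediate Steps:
$U{\left(k,W \right)} = 75$ ($U{\left(k,W \right)} = 3 - -72 = 3 + 72 = 75$)
$Y{\left(D,f \right)} = 6 + D^{2} + f^{2}$ ($Y{\left(D,f \right)} = \left(D^{2} + f^{2}\right) + 6 = 6 + D^{2} + f^{2}$)
$B = -5$ ($B = -40 + \left(6 + 5^{2} + 2^{2}\right) = -40 + \left(6 + 25 + 4\right) = -40 + 35 = -5$)
$\frac{V{\left(-138 - 56,B \right)}}{U{\left(-273,-87 \right)}} = - \frac{11}{75}$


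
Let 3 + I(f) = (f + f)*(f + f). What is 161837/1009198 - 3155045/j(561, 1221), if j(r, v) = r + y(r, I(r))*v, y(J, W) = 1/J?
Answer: -13531889334758/2415515413 ≈ -5602.1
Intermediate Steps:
I(f) = -3 + 4*f**2 (I(f) = -3 + (f + f)*(f + f) = -3 + (2*f)*(2*f) = -3 + 4*f**2)
j(r, v) = r + v/r
161837/1009198 - 3155045/j(561, 1221) = 161837/1009198 - 3155045/(561 + 1221/561) = 161837*(1/1009198) - 3155045/(561 + 1221*(1/561)) = 161837/1009198 - 3155045/(561 + 37/17) = 161837/1009198 - 3155045/9574/17 = 161837/1009198 - 3155045*17/9574 = 161837/1009198 - 53635765/9574 = -13531889334758/2415515413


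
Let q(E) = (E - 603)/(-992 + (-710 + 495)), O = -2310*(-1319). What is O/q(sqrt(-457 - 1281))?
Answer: 130446501570/21491 + 216329190*I*sqrt(1738)/21491 ≈ 6.0698e+6 + 4.1965e+5*I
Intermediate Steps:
O = 3046890
q(E) = 603/1207 - E/1207 (q(E) = (-603 + E)/(-992 - 215) = (-603 + E)/(-1207) = (-603 + E)*(-1/1207) = 603/1207 - E/1207)
O/q(sqrt(-457 - 1281)) = 3046890/(603/1207 - sqrt(-457 - 1281)/1207) = 3046890/(603/1207 - I*sqrt(1738)/1207)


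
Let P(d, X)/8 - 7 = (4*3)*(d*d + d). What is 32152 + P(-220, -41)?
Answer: 4657488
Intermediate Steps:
P(d, X) = 56 + 96*d + 96*d**2 (P(d, X) = 56 + 8*((4*3)*(d*d + d)) = 56 + 8*(12*(d**2 + d)) = 56 + 8*(12*(d + d**2)) = 56 + 8*(12*d + 12*d**2) = 56 + (96*d + 96*d**2) = 56 + 96*d + 96*d**2)
32152 + P(-220, -41) = 32152 + (56 + 96*(-220) + 96*(-220)**2) = 32152 + (56 - 21120 + 96*48400) = 32152 + (56 - 21120 + 4646400) = 32152 + 4625336 = 4657488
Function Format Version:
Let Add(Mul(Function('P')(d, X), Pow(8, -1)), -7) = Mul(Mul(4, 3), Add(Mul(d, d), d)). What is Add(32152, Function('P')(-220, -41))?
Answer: 4657488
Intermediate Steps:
Function('P')(d, X) = Add(56, Mul(96, d), Mul(96, Pow(d, 2))) (Function('P')(d, X) = Add(56, Mul(8, Mul(Mul(4, 3), Add(Mul(d, d), d)))) = Add(56, Mul(8, Mul(12, Add(Pow(d, 2), d)))) = Add(56, Mul(8, Mul(12, Add(d, Pow(d, 2))))) = Add(56, Mul(8, Add(Mul(12, d), Mul(12, Pow(d, 2))))) = Add(56, Add(Mul(96, d), Mul(96, Pow(d, 2)))) = Add(56, Mul(96, d), Mul(96, Pow(d, 2))))
Add(32152, Function('P')(-220, -41)) = Add(32152, Add(56, Mul(96, -220), Mul(96, Pow(-220, 2)))) = Add(32152, Add(56, -21120, Mul(96, 48400))) = Add(32152, Add(56, -21120, 4646400)) = Add(32152, 4625336) = 4657488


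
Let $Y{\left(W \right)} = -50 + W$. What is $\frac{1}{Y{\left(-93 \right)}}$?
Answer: $- \frac{1}{143} \approx -0.006993$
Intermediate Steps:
$\frac{1}{Y{\left(-93 \right)}} = \frac{1}{-50 - 93} = \frac{1}{-143} = - \frac{1}{143}$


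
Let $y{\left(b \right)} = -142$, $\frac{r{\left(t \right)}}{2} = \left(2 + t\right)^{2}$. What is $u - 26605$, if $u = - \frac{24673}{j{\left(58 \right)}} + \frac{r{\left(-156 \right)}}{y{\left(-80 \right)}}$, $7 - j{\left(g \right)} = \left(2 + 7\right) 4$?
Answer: $- \frac{53715676}{2059} \approx -26088.0$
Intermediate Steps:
$r{\left(t \right)} = 2 \left(2 + t\right)^{2}$
$j{\left(g \right)} = -29$ ($j{\left(g \right)} = 7 - \left(2 + 7\right) 4 = 7 - 9 \cdot 4 = 7 - 36 = -29$)
$u = \frac{1064019}{2059}$ ($u = - \frac{24673}{-29} + \frac{2 \left(2 - 156\right)^{2}}{-142} = \left(-24673\right) \left(- \frac{1}{29}\right) + 2 \left(-154\right)^{2} \left(- \frac{1}{142}\right) = \frac{24673}{29} + 2 \cdot 23716 \left(- \frac{1}{142}\right) = \frac{24673}{29} + 47432 \left(- \frac{1}{142}\right) = \frac{24673}{29} - \frac{23716}{71} = \frac{1064019}{2059} \approx 516.76$)
$u - 26605 = \frac{1064019}{2059} - 26605 = - \frac{53715676}{2059}$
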